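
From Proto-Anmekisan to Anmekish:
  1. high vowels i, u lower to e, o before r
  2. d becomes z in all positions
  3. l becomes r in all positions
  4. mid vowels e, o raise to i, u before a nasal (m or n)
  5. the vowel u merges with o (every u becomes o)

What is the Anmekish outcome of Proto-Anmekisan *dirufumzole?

zerofomzore

Anmekish: *dirufumzole
  dirufumzole → derufumzole   [pre-rhotic lowering]
  derufumzole → zerufumzole   [unconditioned shift]
  zerufumzole → zerufumzore   [unconditioned shift]
  zerufumzore (rule 4 does not apply)
  zerufumzore → zerofomzore   [vowel merger]
  giving Anmekish zerofomzore.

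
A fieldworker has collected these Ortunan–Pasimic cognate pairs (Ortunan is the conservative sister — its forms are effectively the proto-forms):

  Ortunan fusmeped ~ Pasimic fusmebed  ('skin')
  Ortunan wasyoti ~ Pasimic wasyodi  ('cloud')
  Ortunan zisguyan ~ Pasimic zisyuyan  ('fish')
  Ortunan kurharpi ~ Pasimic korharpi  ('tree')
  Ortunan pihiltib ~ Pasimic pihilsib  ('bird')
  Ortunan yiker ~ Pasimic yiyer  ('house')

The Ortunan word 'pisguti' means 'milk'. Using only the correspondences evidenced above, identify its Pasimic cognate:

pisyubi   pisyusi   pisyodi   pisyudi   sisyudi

pisyudi

zisguyan ~ zisyuyan — Ortunan g corresponds to Pasimic y after a consonant, before a back vowel.
wasyoti ~ wasyodi — Ortunan t corresponds to Pasimic d between vowels (before a front vowel).
Applying these to Ortunan 'pisguti':
  pisguti → pisyuti   (g→y after a consonant, before a back vowel)
  pisyuti → pisyudi   (t→d between vowels (before a front vowel))
So the Pasimic cognate is 'pisyudi'.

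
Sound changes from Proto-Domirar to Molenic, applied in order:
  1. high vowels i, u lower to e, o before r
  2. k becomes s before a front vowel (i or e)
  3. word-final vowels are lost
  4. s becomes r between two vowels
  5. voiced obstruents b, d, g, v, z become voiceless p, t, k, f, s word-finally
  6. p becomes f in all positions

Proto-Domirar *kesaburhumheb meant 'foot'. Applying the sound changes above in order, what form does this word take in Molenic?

Molenic: *kesaburhumheb > kesaborhumheb > sesaborhumheb > seraborhumheb > seraborhumhep > seraborhumhef  (by pre-rhotic lowering, palatalisation, rhotacism, final devoicing, unconditioned shift)

seraborhumhef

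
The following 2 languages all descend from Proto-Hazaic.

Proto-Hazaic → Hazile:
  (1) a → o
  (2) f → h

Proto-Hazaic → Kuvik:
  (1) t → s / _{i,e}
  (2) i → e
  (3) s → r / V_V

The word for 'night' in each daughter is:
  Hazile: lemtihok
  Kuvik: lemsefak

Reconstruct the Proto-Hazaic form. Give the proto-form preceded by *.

Position 6: Hazile has h, Kuvik has f. Kuvik preserves f here (none of its changes turn any other segment into f), so the proto-segment is *f.
Position 7: Hazile has o, Kuvik has a. Kuvik preserves a here (none of its changes turn any other segment into a), so the proto-segment is *a.
Position 4: Hazile has t, Kuvik has s. Hazile preserves t here (none of its changes turn any other segment into t), so the proto-segment is *t.
Continuing position by position gives *lemtifak; check it forward:
Hazile: *lemtifak > lemtifok > lemtihok  (by vowel merger, unconditioned shift)
Kuvik: start from *lemtifak.
  rule 1 (palatalisation): lemtifak → lemsifak
  rule 2 (vowel merger): lemsifak → lemsefak
  rule 3: no change — lemsefak
  ⇒ Kuvik lemsefak
Only *lemtifak yields all of Hazile lemtihok, Kuvik lemsefak.

*lemtifak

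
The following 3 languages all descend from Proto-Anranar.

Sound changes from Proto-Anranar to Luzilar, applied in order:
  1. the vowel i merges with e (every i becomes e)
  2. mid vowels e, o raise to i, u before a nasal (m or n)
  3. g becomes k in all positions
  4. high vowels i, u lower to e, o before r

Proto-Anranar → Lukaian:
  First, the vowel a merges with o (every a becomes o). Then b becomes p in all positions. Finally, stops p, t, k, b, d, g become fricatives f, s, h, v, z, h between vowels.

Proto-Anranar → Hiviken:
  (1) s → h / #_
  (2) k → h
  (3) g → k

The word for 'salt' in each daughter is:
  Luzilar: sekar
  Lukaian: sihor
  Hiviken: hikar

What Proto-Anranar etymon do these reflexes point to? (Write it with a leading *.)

*sigar

Position 2: Luzilar has e, Lukaian has i, Hiviken has i. Lukaian preserves i here (none of its changes turn any other segment into i), so the proto-segment is *i.
Position 4: Luzilar has a, Lukaian has o, Hiviken has a. Luzilar preserves a here (none of its changes turn any other segment into a), so the proto-segment is *a.
Position 1: Luzilar has s, Lukaian has s, Hiviken has h. Luzilar preserves s here (none of its changes turn any other segment into s), so the proto-segment is *s.
Continuing position by position gives *sigar; check it forward:
Luzilar: *sigar
  sigar → segar   [vowel merger]
  segar (rule 2 does not apply)
  segar → sekar   [unconditioned shift]
  sekar (rule 4 does not apply)
  giving Luzilar sekar.
Lukaian: *sigar
  sigar → sigor   [vowel merger]
  sigor (rule 2 does not apply)
  sigor → sihor   [intervocalic lenition]
  giving Lukaian sihor.
Hiviken: *sigar
  sigar → higar   [debuccalisation]
  higar (rule 2 does not apply)
  higar → hikar   [unconditioned shift]
  giving Hiviken hikar.
Only *sigar yields all of Luzilar sekar, Lukaian sihor, Hiviken hikar.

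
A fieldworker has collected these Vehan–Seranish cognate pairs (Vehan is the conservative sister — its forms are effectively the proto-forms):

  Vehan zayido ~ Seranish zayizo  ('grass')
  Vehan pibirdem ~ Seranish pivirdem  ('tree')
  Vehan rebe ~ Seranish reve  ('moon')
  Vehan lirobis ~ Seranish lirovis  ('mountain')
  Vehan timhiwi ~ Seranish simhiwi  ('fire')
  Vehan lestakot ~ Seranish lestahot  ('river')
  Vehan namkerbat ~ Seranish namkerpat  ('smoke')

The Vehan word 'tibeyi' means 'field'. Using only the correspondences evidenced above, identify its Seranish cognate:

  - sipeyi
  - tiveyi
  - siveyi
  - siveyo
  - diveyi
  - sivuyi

timhiwi ~ simhiwi — Vehan t corresponds to Seranish s word-initially before a front vowel.
rebe ~ reve — Vehan b corresponds to Seranish v between vowels (before a front vowel).
Applying these to Vehan 'tibeyi':
  tibeyi → sibeyi   (t→s word-initially before a front vowel)
  sibeyi → siveyi   (b→v between vowels (before a front vowel))
So the Seranish cognate is 'siveyi'.

siveyi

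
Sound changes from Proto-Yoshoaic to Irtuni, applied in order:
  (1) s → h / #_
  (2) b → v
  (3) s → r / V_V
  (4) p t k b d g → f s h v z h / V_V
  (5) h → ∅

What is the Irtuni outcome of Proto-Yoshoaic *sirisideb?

Irtuni: *sirisideb
  sirisideb → hirisideb   [debuccalisation]
  hirisideb → hirisidev   [unconditioned shift]
  hirisidev → hiriridev   [rhotacism]
  hiriridev → hiririzev   [intervocalic lenition]
  hiririzev → iririzev   [h-loss]
  giving Irtuni iririzev.

iririzev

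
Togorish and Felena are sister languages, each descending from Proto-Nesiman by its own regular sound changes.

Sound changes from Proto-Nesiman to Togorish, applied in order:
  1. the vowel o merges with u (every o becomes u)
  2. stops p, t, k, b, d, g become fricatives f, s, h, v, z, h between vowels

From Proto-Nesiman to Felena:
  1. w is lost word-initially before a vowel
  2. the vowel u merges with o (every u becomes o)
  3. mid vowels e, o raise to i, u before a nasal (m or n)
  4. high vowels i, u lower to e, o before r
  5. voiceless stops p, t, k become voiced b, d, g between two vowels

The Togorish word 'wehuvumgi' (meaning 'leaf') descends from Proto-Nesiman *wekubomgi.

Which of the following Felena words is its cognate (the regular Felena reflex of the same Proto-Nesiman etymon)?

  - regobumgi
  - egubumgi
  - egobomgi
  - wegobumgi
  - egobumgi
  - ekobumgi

Felena: *wekubomgi > ekubomgi > ekobomgi > ekobumgi > egobumgi  (by glide loss, vowel merger, pre-nasal raising, intervocalic voicing)
Only 'egobumgi' matches the regular Felena development of *wekubomgi.

egobumgi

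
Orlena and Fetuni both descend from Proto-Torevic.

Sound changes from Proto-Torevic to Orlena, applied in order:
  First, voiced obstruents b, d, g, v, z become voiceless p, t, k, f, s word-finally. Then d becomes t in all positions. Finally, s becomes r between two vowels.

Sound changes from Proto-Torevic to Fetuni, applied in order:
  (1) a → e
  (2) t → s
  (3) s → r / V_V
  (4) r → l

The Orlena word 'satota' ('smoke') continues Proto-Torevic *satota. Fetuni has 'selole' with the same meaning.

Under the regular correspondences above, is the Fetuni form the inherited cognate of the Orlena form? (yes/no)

Derive the expected Fetuni reflex of *satota:
Fetuni: start from *satota.
  rule 1 (vowel merger): satota → setote
  rule 2 (unconditioned shift): setote → sesose
  rule 3 (rhotacism): sesose → serore
  rule 4 (unconditioned shift): serore → selole
  ⇒ Fetuni selole
Fetuni 'selole' matches the regular reflex exactly, so the pair is cognate.

yes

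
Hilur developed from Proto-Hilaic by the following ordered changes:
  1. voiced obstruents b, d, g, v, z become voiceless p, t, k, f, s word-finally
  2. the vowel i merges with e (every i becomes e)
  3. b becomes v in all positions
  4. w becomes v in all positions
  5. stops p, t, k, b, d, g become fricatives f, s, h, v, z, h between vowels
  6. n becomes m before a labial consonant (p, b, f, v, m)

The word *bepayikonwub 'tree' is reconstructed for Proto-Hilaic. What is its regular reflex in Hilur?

vefayehomvup

Hilur: *bepayikonwub > bepayikonwup > bepayekonwup > vepayekonwup > vepayekonvup > vefayehonvup > vefayehomvup  (by final devoicing, vowel merger, unconditioned shift, unconditioned shift, intervocalic lenition, nasal place assimilation)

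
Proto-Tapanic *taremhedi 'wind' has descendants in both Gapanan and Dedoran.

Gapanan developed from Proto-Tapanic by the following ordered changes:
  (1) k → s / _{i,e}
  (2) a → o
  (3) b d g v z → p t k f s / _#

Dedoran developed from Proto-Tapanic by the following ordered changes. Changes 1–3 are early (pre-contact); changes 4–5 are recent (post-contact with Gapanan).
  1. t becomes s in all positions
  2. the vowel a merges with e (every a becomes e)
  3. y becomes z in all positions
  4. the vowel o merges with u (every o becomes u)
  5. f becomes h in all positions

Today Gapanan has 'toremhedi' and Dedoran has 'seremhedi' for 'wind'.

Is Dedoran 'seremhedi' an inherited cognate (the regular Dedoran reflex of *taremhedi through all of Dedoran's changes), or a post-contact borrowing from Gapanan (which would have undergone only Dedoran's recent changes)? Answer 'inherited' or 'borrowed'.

If inherited, *taremhedi would pass through all of Dedoran's changes:
Dedoran: *taremhedi
  taremhedi → saremhedi   [unconditioned shift]
  saremhedi → seremhedi   [vowel merger]
  seremhedi (rule 3 does not apply)
  seremhedi (rule 4 does not apply)
  seremhedi (rule 5 does not apply)
  giving Dedoran seremhedi.
If borrowed from Gapanan 'toremhedi' after the early changes, it would undergo only the recent ones:
  rule 4 (vowel merger): toremhedi → turemhedi
  rule 5 (unconditioned shift): no change (turemhedi)
  ⇒ as a loan: turemhedi
Dedoran 'seremhedi' matches the inherited outcome exactly, so it is an inherited cognate, not a loan.

inherited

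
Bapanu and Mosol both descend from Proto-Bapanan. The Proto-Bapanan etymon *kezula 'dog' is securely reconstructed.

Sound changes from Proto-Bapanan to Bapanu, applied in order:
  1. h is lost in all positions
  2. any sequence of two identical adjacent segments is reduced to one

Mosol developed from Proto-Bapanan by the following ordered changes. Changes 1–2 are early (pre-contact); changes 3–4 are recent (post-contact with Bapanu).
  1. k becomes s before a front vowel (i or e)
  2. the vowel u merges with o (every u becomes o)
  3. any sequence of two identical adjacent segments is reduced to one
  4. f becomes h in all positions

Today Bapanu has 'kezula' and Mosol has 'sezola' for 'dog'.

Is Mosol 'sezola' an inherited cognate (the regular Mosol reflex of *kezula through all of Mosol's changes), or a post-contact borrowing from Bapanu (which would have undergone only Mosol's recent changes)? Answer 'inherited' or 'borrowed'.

inherited

If inherited, *kezula would pass through all of Mosol's changes:
Mosol: start from *kezula.
  rule 1 (palatalisation): kezula → sezula
  rule 2 (vowel merger): sezula → sezola
  rule 3: no change — sezola
  rule 4: no change — sezola
  ⇒ Mosol sezola
If borrowed from Bapanu 'kezula' after the early changes, it would undergo only the recent ones:
  rule 3 (degemination): no change (kezula)
  rule 4 (unconditioned shift): no change (kezula)
  ⇒ as a loan: kezula
Mosol 'sezola' matches the inherited outcome exactly, so it is an inherited cognate, not a loan.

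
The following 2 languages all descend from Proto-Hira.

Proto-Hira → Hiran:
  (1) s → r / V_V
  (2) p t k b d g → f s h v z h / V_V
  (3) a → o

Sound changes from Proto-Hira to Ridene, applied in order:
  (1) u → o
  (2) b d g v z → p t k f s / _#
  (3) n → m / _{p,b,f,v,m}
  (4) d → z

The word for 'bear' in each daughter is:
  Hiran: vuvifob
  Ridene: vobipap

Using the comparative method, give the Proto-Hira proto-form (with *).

Position 7: Hiran has b, Ridene has p. Hiran preserves b here (none of its changes turn any other segment into b), so the proto-segment is *b.
Position 2: Hiran has u, Ridene has o. Hiran preserves u here (none of its changes turn any other segment into u), so the proto-segment is *u.
This points to *vubipab. Verify forward in each daughter:
Hiran: start from *vubipab.
  rule 1: no change — vubipab
  rule 2 (intervocalic lenition): vubipab → vuvifab
  rule 3 (vowel merger): vuvifab → vuvifob
  ⇒ Hiran vuvifob
Ridene: *vubipab
  vubipab → vobipab   [vowel merger]
  vobipab → vobipap   [final devoicing]
  vobipap (rule 3 does not apply)
  vobipap (rule 4 does not apply)
  giving Ridene vobipap.
No other proto-form is consistent with every reflex, so the reconstruction is *vubipab.

*vubipab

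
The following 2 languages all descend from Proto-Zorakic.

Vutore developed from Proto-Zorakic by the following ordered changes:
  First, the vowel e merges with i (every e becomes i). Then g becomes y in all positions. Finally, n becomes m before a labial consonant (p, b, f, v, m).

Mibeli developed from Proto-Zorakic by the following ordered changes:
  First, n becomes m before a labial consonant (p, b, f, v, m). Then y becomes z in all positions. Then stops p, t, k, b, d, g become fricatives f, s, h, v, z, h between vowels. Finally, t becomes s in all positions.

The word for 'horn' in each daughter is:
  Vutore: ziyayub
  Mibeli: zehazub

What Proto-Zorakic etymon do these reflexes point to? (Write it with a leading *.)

Position 5: Vutore has y, Mibeli has z. Taking the neighbouring segments as reconstructed: Vutore y could go back to *g or *y; Mibeli z could go back to *d or *z or *y — the one source consistent with every daughter is *y.
Position 2: Vutore has i, Mibeli has e. Mibeli preserves e here (none of its changes turn any other segment into e), so the proto-segment is *e.
Position 3: Vutore has y, Mibeli has h. Taking the neighbouring segments as reconstructed: Vutore y could go back to *g or *y; Mibeli h could go back to *k or *g or *h — the one source consistent with every daughter is *g.
Continuing position by position gives *zegayub; check it forward:
Vutore: start from *zegayub.
  rule 1 (vowel merger): zegayub → zigayub
  rule 2 (unconditioned shift): zigayub → ziyayub
  rule 3: no change — ziyayub
  ⇒ Vutore ziyayub
Mibeli: *zegayub > zegazub > zehazub  (by unconditioned shift, intervocalic lenition)
*zegayub is the unique common source.

*zegayub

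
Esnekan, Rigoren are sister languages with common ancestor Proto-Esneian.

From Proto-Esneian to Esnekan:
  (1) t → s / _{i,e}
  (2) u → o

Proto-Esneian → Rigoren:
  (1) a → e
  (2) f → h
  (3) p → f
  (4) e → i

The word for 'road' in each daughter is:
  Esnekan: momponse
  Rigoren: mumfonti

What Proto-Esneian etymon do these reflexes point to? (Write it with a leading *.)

*mumponte

Position 7: Esnekan has s, Rigoren has t. Rigoren preserves t here (none of its changes turn any other segment into t), so the proto-segment is *t.
Position 8: Esnekan has e, Rigoren has i. Esnekan preserves e here (none of its changes turn any other segment into e), so the proto-segment is *e.
Position 2: Esnekan has o, Rigoren has u. Rigoren preserves u here (none of its changes turn any other segment into u), so the proto-segment is *u.
Continuing position by position gives *mumponte; check it forward:
Esnekan: start from *mumponte.
  rule 1 (palatalisation): mumponte → mumponse
  rule 2 (vowel merger): mumponse → momponse
  ⇒ Esnekan momponse
Rigoren: *mumponte
  mumponte (rule 1 does not apply)
  mumponte (rule 2 does not apply)
  mumponte → mumfonte   [unconditioned shift]
  mumfonte → mumfonti   [vowel merger]
  giving Rigoren mumfonti.
Only *mumponte yields all of Esnekan momponse, Rigoren mumfonti.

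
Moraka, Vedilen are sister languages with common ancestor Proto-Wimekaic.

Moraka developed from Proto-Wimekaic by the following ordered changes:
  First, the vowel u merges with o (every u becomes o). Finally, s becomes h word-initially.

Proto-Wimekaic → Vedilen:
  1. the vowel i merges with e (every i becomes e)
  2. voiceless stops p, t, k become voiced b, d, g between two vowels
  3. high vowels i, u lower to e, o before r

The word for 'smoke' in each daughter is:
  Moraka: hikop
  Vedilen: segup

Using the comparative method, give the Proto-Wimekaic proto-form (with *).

Position 1: Moraka has h, Vedilen has s. Vedilen preserves s here (none of its changes turn any other segment into s), so the proto-segment is *s.
Position 3: Moraka has k, Vedilen has g. Moraka preserves k here (none of its changes turn any other segment into k), so the proto-segment is *k.
Verify the candidate proto-form against each daughter:
Moraka: *sikup > sikop > hikop  (by vowel merger, debuccalisation)
Vedilen: start from *sikup.
  rule 1 (vowel merger): sikup → sekup
  rule 2 (intervocalic voicing): sekup → segup
  rule 3: no change — segup
  ⇒ Vedilen segup
Only *sikup yields all of Moraka hikop, Vedilen segup.

*sikup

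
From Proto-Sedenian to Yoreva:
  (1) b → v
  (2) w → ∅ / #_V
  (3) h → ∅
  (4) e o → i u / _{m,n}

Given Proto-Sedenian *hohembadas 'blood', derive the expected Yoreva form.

Yoreva: *hohembadas
  hohembadas → hohemvadas   [unconditioned shift]
  hohemvadas (rule 2 does not apply)
  hohemvadas → oemvadas   [h-loss]
  oemvadas → oimvadas   [pre-nasal raising]
  giving Yoreva oimvadas.

oimvadas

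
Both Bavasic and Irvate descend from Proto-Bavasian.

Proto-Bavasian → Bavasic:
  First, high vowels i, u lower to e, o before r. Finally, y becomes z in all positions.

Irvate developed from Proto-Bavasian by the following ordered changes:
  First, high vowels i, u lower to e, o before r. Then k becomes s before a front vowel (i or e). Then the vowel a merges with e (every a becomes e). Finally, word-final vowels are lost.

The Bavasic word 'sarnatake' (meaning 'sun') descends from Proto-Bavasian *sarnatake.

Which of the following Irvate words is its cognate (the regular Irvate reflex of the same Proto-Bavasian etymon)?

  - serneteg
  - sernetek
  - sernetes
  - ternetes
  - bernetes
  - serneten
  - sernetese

Irvate: *sarnatake > sarnatase > sernetese > sernetes  (by palatalisation, vowel merger, apocope)
Among the options, 'sernetes' alone shows every Irvate change applied in order.

sernetes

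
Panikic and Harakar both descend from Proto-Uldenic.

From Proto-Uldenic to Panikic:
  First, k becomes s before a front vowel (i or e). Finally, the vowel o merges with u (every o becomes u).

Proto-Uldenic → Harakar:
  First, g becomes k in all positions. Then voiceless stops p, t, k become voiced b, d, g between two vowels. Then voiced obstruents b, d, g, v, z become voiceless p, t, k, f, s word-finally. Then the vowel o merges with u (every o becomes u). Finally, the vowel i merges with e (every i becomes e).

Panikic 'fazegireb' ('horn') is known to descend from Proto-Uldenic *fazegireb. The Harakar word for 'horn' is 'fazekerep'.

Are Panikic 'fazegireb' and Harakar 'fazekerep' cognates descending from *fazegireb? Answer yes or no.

Derive the expected Harakar reflex of *fazegireb:
Harakar: start from *fazegireb.
  rule 1 (unconditioned shift): fazegireb → fazekireb
  rule 2 (intervocalic voicing): fazekireb → fazegireb
  rule 3 (final devoicing): fazegireb → fazegirep
  rule 4: no change — fazegirep
  rule 5 (vowel merger): fazegirep → fazegerep
  ⇒ Harakar fazegerep
The regular Harakar reflex would be 'fazegerep', but the attested form is 'fazekerep'. The correspondence is irregular, so they are not cognates (the Harakar form has a different source).

no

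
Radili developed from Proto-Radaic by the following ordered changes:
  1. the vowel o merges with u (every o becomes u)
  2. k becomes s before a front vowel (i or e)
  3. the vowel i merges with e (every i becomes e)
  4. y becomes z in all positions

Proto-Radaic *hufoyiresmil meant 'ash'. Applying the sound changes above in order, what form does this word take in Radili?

hufuzeresmel

Radili: *hufoyiresmil
  hufoyiresmil → hufuyiresmil   [vowel merger]
  hufuyiresmil (rule 2 does not apply)
  hufuyiresmil → hufuyeresmel   [vowel merger]
  hufuyeresmel → hufuzeresmel   [unconditioned shift]
  giving Radili hufuzeresmel.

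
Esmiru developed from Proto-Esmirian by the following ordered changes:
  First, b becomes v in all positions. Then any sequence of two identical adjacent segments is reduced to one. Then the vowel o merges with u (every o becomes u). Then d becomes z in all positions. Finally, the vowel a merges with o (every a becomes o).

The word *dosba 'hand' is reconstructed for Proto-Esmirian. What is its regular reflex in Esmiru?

Esmiru: *dosba > dosva > dusva > zusva > zusvo  (by unconditioned shift, vowel merger, unconditioned shift, vowel merger)

zusvo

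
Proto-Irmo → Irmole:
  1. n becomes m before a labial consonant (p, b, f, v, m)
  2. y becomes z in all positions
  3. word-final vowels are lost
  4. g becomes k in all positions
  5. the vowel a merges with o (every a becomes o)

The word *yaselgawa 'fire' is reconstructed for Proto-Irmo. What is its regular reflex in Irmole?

zoselkow

Irmole: start from *yaselgawa.
  rule 1: no change — yaselgawa
  rule 2 (unconditioned shift): yaselgawa → zaselgawa
  rule 3 (apocope): zaselgawa → zaselgaw
  rule 4 (unconditioned shift): zaselgaw → zaselkaw
  rule 5 (vowel merger): zaselkaw → zoselkow
  ⇒ Irmole zoselkow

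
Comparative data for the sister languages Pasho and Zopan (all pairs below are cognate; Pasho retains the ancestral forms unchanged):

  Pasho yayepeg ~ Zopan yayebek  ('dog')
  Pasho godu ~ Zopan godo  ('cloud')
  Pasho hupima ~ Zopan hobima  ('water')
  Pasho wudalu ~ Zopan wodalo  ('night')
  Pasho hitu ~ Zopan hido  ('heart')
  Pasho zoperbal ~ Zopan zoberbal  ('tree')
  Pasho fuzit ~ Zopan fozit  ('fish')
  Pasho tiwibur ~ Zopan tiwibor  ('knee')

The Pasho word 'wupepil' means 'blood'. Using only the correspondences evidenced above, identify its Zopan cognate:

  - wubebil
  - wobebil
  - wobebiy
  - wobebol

hupima ~ hobima — Pasho u corresponds to Zopan o after a consonant, before a labial obstruent.
yayepeg ~ yayebek, zoperbal ~ zoberbal — Pasho p corresponds to Zopan b between vowels (before a front vowel).
hupima ~ hobima — Pasho p corresponds to Zopan b between vowels (before a front vowel).
Applying these to Pasho 'wupepil':
  wupepil → wopepil   (u→o after a consonant, before a labial obstruent)
  wopepil → wobepil   (p→b between vowels (before a front vowel))
  wobepil → wobebil   (p→b between vowels (before a front vowel))
So the Zopan cognate is 'wobebil'.

wobebil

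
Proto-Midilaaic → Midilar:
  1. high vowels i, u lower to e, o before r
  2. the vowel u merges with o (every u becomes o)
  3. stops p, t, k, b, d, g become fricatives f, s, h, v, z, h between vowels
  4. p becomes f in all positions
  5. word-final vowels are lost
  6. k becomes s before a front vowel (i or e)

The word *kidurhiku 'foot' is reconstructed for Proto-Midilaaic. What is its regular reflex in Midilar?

sizorhih

Midilar: *kidurhiku
  kidurhiku → kidorhiku   [pre-rhotic lowering]
  kidorhiku → kidorhiko   [vowel merger]
  kidorhiko → kizorhiho   [intervocalic lenition]
  kizorhiho (rule 4 does not apply)
  kizorhiho → kizorhih   [apocope]
  kizorhih → sizorhih   [palatalisation]
  giving Midilar sizorhih.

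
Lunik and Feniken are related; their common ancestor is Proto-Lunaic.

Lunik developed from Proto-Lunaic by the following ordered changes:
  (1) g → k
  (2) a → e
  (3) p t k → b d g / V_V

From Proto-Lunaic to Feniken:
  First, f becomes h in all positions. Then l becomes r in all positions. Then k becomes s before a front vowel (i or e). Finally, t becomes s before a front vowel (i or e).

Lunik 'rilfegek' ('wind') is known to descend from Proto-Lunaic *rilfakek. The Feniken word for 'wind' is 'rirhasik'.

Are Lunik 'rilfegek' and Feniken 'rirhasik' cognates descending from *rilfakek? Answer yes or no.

no

Derive the expected Feniken reflex of *rilfakek:
Feniken: *rilfakek > rilhakek > rirhakek > rirhasek  (by unconditioned shift, unconditioned shift, palatalisation)
The regular Feniken reflex would be 'rirhasek', but the attested form is 'rirhasik'. The correspondence is irregular, so they are not cognates (the Feniken form has a different source).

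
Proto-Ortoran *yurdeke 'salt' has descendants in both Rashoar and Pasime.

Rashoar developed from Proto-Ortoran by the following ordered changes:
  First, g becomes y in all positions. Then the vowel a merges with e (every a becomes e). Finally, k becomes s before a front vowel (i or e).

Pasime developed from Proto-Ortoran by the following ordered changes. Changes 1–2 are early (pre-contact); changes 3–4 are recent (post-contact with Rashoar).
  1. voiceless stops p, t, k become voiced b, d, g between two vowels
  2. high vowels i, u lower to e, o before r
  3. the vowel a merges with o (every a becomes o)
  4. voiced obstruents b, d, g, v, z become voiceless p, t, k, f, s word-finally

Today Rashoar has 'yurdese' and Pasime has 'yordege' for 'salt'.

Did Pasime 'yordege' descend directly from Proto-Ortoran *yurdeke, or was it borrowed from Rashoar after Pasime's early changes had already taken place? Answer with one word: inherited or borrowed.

inherited

If inherited, *yurdeke would pass through all of Pasime's changes:
Pasime: start from *yurdeke.
  rule 1 (intervocalic voicing): yurdeke → yurdege
  rule 2 (pre-rhotic lowering): yurdege → yordege
  rule 3: no change — yordege
  rule 4: no change — yordege
  ⇒ Pasime yordege
If borrowed from Rashoar 'yurdese' after the early changes, it would undergo only the recent ones:
  rule 3 (vowel merger): no change (yurdese)
  rule 4 (final devoicing): no change (yurdese)
  ⇒ as a loan: yurdese
Pasime 'yordege' matches the inherited outcome exactly, so it is an inherited cognate, not a loan.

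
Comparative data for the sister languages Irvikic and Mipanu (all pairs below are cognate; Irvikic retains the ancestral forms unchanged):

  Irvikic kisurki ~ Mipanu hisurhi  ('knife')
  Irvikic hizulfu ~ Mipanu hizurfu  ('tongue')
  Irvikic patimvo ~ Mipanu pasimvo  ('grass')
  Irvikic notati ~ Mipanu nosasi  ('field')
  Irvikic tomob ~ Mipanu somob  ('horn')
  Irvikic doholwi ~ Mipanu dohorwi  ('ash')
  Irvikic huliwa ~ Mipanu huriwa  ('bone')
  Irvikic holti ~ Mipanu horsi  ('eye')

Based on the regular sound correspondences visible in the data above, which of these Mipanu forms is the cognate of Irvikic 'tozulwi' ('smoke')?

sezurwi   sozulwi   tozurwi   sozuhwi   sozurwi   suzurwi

sozurwi

tomob ~ somob — Irvikic t corresponds to Mipanu s word-initially before a back vowel.
doholwi ~ dohorwi, holti ~ horsi — Irvikic l corresponds to Mipanu r after a vowel, before a consonant other than r, m, n, p, b, f, v.
Applying these to Irvikic 'tozulwi':
  tozulwi → sozulwi   (t→s word-initially before a back vowel)
  sozulwi → sozurwi   (l→r after a vowel, before a consonant other than r, m, n, p, b, f, v)
So the Mipanu cognate is 'sozurwi'.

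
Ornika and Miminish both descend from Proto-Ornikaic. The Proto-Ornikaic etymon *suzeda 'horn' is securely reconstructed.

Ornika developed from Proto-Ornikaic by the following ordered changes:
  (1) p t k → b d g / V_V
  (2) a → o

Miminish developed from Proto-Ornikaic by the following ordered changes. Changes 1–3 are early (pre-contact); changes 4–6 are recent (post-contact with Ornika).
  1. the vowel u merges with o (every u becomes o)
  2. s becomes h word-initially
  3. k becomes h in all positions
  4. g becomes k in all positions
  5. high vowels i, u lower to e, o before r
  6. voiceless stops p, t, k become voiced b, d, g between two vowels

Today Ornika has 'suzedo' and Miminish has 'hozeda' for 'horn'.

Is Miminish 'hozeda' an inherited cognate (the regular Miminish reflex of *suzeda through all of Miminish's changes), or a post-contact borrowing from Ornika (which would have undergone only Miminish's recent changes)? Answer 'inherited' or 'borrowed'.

inherited

If inherited, *suzeda would pass through all of Miminish's changes:
Miminish: *suzeda > sozeda > hozeda  (by vowel merger, debuccalisation)
If borrowed from Ornika 'suzedo' after the early changes, it would undergo only the recent ones:
  rule 4 (unconditioned shift): no change (suzedo)
  rule 5 (pre-rhotic lowering): no change (suzedo)
  rule 6 (intervocalic voicing): no change (suzedo)
  ⇒ as a loan: suzedo
Miminish 'hozeda' matches the inherited outcome exactly, so it is an inherited cognate, not a loan.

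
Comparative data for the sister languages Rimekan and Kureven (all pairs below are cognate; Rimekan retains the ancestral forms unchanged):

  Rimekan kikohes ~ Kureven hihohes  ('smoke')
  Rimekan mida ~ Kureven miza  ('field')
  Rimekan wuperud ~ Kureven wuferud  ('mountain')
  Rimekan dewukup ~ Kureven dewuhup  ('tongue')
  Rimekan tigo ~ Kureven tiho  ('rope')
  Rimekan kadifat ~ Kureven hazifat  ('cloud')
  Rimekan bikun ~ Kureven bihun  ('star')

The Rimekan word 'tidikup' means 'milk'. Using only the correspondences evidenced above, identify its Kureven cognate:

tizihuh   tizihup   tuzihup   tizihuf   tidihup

tizihup

kadifat ~ hazifat — Rimekan d corresponds to Kureven z between vowels (before a front vowel).
dewukup ~ dewuhup, bikun ~ bihun — Rimekan k corresponds to Kureven h between vowels (before a back vowel).
Applying these to Rimekan 'tidikup':
  tidikup → tizikup   (d→z between vowels (before a front vowel))
  tizikup → tizihup   (k→h between vowels (before a back vowel))
So the Kureven cognate is 'tizihup'.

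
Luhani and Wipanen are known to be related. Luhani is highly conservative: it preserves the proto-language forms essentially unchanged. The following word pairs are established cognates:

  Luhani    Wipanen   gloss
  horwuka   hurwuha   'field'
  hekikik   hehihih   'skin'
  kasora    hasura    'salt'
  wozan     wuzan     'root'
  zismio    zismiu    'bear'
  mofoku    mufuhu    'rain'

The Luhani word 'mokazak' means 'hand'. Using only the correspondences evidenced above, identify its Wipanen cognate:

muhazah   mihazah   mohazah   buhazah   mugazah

muhazah

wozan ~ wuzan, mofoku ~ mufuhu — Luhani o corresponds to Wipanen u after a consonant, before a consonant other than r, m, n, p, b, f, v.
horwuka ~ hurwuha — Luhani k corresponds to Wipanen h between vowels (before a back vowel).
hekikik ~ hehihih — Luhani k corresponds to Wipanen h word-finally.
Applying these to Luhani 'mokazak':
  mokazak → mukazak   (o→u after a consonant, before a consonant other than r, m, n, p, b, f, v)
  mukazak → muhazak   (k→h between vowels (before a back vowel))
  muhazak → muhazah   (k→h word-finally)
So the Wipanen cognate is 'muhazah'.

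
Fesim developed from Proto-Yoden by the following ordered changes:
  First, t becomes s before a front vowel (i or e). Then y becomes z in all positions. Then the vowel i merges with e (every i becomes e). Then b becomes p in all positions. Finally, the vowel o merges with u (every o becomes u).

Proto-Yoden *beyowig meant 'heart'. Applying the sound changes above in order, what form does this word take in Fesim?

Fesim: start from *beyowig.
  rule 1: no change — beyowig
  rule 2 (unconditioned shift): beyowig → bezowig
  rule 3 (vowel merger): bezowig → bezoweg
  rule 4 (unconditioned shift): bezoweg → pezoweg
  rule 5 (vowel merger): pezoweg → pezuweg
  ⇒ Fesim pezuweg

pezuweg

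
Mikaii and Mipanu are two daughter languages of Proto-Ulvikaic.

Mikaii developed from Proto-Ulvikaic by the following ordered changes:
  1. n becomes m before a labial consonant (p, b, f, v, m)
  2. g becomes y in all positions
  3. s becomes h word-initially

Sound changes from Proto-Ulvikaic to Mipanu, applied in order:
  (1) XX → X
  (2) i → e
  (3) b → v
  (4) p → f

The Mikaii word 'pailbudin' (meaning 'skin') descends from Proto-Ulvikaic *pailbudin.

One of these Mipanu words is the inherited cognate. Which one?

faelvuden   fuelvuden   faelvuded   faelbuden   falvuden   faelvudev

faelvuden

Mipanu: start from *pailbudin.
  rule 1: no change — pailbudin
  rule 2 (vowel merger): pailbudin → paelbuden
  rule 3 (unconditioned shift): paelbuden → paelvuden
  rule 4 (unconditioned shift): paelvuden → faelvuden
  ⇒ Mipanu faelvuden
The other candidates each miss or misapply at least one Mipanu change.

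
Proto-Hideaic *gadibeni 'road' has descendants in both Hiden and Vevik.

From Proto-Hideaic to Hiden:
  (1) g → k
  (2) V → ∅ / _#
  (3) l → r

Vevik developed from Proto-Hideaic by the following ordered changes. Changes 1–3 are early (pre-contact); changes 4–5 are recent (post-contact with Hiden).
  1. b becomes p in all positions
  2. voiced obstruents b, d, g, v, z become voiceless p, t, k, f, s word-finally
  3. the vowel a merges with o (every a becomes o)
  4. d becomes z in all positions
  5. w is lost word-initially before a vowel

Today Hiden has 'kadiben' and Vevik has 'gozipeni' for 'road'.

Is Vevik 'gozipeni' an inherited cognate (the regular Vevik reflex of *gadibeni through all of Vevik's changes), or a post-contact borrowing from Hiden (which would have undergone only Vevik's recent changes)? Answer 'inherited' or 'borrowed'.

If inherited, *gadibeni would pass through all of Vevik's changes:
Vevik: start from *gadibeni.
  rule 1 (unconditioned shift): gadibeni → gadipeni
  rule 2: no change — gadipeni
  rule 3 (vowel merger): gadipeni → godipeni
  rule 4 (unconditioned shift): godipeni → gozipeni
  rule 5: no change — gozipeni
  ⇒ Vevik gozipeni
If borrowed from Hiden 'kadiben' after the early changes, it would undergo only the recent ones:
  rule 4 (unconditioned shift): kadiben → kaziben
  rule 5 (glide loss): no change (kaziben)
  ⇒ as a loan: kaziben
Vevik 'gozipeni' matches the inherited outcome exactly, so it is an inherited cognate, not a loan.

inherited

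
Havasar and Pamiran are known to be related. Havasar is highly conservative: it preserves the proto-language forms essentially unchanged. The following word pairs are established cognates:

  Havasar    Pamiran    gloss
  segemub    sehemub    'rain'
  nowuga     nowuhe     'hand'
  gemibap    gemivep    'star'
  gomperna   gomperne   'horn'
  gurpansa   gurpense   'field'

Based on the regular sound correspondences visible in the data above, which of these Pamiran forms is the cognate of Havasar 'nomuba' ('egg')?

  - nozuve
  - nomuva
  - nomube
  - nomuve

gemibap ~ gemivep — Havasar b corresponds to Pamiran v between vowels (before a back vowel).
nowuga ~ nowuhe, gomperna ~ gomperne — Havasar a corresponds to Pamiran e word-finally.
Applying these to Havasar 'nomuba':
  nomuba → nomuva   (b→v between vowels (before a back vowel))
  nomuva → nomuve   (a→e word-finally)
So the Pamiran cognate is 'nomuve'.

nomuve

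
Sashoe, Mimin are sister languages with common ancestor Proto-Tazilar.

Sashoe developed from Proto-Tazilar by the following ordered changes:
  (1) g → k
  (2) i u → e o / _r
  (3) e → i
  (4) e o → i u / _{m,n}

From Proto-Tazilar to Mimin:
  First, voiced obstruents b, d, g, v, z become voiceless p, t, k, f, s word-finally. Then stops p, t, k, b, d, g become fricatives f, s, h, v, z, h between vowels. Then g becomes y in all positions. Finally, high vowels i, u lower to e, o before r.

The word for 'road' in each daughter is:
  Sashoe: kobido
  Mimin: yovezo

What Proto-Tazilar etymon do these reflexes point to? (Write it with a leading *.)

Position 3: Sashoe has b, Mimin has v. Sashoe preserves b here (none of its changes turn any other segment into b), so the proto-segment is *b.
Position 5: Sashoe has d, Mimin has z. Sashoe preserves d here (none of its changes turn any other segment into d), so the proto-segment is *d.
Verify the candidate proto-form against each daughter:
Sashoe: *gobedo
  gobedo → kobedo   [unconditioned shift]
  kobedo (rule 2 does not apply)
  kobedo → kobido   [vowel merger]
  kobido (rule 4 does not apply)
  giving Sashoe kobido.
Mimin: start from *gobedo.
  rule 1: no change — gobedo
  rule 2 (intervocalic lenition): gobedo → govezo
  rule 3 (unconditioned shift): govezo → yovezo
  rule 4: no change — yovezo
  ⇒ Mimin yovezo
Only *gobedo yields all of Sashoe kobido, Mimin yovezo.

*gobedo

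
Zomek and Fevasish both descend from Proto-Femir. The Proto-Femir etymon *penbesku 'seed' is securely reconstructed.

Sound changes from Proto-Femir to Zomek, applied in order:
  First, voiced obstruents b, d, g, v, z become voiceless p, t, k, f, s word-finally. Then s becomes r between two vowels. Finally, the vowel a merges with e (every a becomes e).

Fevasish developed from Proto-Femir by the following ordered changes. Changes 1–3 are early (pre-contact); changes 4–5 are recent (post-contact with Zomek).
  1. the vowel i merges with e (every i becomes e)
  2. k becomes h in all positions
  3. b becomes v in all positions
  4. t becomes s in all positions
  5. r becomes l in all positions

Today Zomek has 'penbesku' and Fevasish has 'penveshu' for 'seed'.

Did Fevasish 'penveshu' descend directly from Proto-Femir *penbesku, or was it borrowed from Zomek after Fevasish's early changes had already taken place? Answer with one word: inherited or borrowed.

inherited

If inherited, *penbesku would pass through all of Fevasish's changes:
Fevasish: start from *penbesku.
  rule 1: no change — penbesku
  rule 2 (unconditioned shift): penbesku → penbeshu
  rule 3 (unconditioned shift): penbeshu → penveshu
  rule 4: no change — penveshu
  rule 5: no change — penveshu
  ⇒ Fevasish penveshu
If borrowed from Zomek 'penbesku' after the early changes, it would undergo only the recent ones:
  rule 4 (unconditioned shift): no change (penbesku)
  rule 5 (unconditioned shift): no change (penbesku)
  ⇒ as a loan: penbesku
Fevasish 'penveshu' matches the inherited outcome exactly, so it is an inherited cognate, not a loan.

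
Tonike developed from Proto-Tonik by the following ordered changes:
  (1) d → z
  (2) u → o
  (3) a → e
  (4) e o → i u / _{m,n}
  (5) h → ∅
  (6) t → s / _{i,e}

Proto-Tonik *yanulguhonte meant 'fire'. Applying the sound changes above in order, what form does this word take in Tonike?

Tonike: start from *yanulguhonte.
  rule 1: no change — yanulguhonte
  rule 2 (vowel merger): yanulguhonte → yanolgohonte
  rule 3 (vowel merger): yanolgohonte → yenolgohonte
  rule 4 (pre-nasal raising): yenolgohonte → yinolgohunte
  rule 5 (h-loss): yinolgohunte → yinolgounte
  rule 6 (palatalisation): yinolgounte → yinolgounse
  ⇒ Tonike yinolgounse

yinolgounse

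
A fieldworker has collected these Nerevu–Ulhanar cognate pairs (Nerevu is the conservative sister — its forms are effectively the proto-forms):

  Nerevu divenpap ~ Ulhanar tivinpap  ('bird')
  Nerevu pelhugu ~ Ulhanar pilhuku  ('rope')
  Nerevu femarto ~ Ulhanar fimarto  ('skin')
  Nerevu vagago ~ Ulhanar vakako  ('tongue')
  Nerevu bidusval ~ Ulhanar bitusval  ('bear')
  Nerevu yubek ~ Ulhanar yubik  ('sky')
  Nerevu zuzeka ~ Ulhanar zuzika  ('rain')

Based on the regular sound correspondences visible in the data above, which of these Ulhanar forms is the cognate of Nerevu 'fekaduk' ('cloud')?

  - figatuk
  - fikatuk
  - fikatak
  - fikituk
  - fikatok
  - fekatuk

fikatuk

pelhugu ~ pilhuku, yubek ~ yubik — Nerevu e corresponds to Ulhanar i after a consonant, before a consonant other than r, m, n, p, b, f, v.
bidusval ~ bitusval — Nerevu d corresponds to Ulhanar t between vowels (before a back vowel).
Applying these to Nerevu 'fekaduk':
  fekaduk → fikaduk   (e→i after a consonant, before a consonant other than r, m, n, p, b, f, v)
  fikaduk → fikatuk   (d→t between vowels (before a back vowel))
So the Ulhanar cognate is 'fikatuk'.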